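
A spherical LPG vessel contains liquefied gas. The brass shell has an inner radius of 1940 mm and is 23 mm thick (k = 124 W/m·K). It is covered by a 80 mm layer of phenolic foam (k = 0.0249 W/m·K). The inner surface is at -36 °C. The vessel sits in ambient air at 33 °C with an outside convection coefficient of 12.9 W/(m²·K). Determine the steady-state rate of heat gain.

Q ≈ 1060 W

For a spherical shell R = (1/r₁ − 1/r₂)/(4πk); film R = 1/(h·4πr²). In series:
R_brass shell = (1/1.94 − 1/1.963)/(4π×124) = 3.876×10^-6 K/W
R_phenolic foam = (1/1.963 − 1/2.043)/(4π×0.0249) = 0.06375 K/W
R_outer film = 1/(h·4πr_o²) = 1/(12.9×4π×2.043²) = 0.001478 K/W
R_total = 0.06523 K/W
Q = ΔT/R_total = 69/0.06523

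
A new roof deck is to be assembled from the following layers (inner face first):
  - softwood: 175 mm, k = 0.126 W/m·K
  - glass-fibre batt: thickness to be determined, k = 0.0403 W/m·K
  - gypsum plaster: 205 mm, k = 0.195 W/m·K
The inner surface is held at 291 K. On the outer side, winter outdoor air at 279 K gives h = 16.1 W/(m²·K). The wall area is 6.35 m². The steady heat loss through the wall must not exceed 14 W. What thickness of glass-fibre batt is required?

Using the resistance-network approach (series):
R_softwood = L/(kA) = 0.175/(0.126×6.35) = 0.2187 K/W
R_gypsum plaster = L/(kA) = 0.205/(0.195×6.35) = 0.1656 K/W
R_outer film = 1/(h_o·A) = 1/(16.1×6.35) = 0.009781 K/W
Sum of the known resistances R_other = 0.3941 K/W
Required total resistance R_tot = ΔT/Q_allow = 12/14 = 0.8571 K/W
R_glass-fibre batt = R_tot − R_other = 0.4631 K/W
L = R·k·A = 0.4631×0.0403×6.35

L ≈ 119 mm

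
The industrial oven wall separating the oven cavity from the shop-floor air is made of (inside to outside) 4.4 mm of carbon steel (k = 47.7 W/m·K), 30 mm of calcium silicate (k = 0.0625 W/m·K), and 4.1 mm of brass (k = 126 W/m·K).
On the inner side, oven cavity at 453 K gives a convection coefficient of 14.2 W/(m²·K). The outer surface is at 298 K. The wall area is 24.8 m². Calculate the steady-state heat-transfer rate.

Q ≈ 6980 W

Series thermal resistances:
R_inner film = 1/(h_i·A) = 1/(14.2×24.8) = 0.00284 K/W
R_carbon steel = L/(kA) = 0.0044/(47.7×24.8) = 3.719×10^-6 K/W
R_calcium silicate = L/(kA) = 0.03/(0.0625×24.8) = 0.01935 K/W
R_brass = L/(kA) = 0.0041/(126×24.8) = 1.312×10^-6 K/W
R_total = 0.0222 K/W
Q = ΔT / R_total = 155 / 0.0222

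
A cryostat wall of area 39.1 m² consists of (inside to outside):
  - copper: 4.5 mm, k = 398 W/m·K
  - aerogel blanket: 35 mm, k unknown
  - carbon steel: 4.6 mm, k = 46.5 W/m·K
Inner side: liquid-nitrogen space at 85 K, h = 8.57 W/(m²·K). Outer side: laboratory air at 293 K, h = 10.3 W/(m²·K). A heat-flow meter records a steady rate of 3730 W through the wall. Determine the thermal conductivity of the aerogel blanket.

Treating each layer as a thermal resistance in series:
R_inner film = 1/(h_i·A) = 1/(8.57×39.1) = 0.002984 K/W
R_copper = L/(kA) = 0.0045/(398×39.1) = 2.892×10^-7 K/W
R_carbon steel = L/(kA) = 0.0046/(46.5×39.1) = 2.53×10^-6 K/W
R_outer film = 1/(h_o·A) = 1/(10.3×39.1) = 0.002483 K/W
Sum of known resistances R_other = 0.00547 K/W
Total R = ΔT/Q = 208/3730 = 0.05576 K/W
R_aerogel blanket = R_total − R_other = 0.05029 K/W
k = L/(R·A) = 0.035/(0.05029×39.1)

k ≈ 0.0178 W/(m·K)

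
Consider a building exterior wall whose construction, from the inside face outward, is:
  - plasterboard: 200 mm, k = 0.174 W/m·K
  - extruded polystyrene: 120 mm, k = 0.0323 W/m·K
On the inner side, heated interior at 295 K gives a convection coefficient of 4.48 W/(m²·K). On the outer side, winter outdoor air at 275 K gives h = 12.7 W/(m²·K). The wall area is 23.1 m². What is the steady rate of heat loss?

Q ≈ 89.4 W

Treating each layer as a thermal resistance in series:
R_inner film = 1/(h_i·A) = 1/(4.48×23.1) = 0.009663 K/W
R_plasterboard = L/(kA) = 0.2/(0.174×23.1) = 0.04976 K/W
R_extruded polystyrene = L/(kA) = 0.12/(0.0323×23.1) = 0.1608 K/W
R_outer film = 1/(h_o·A) = 1/(12.7×23.1) = 0.003409 K/W
R_total = 0.2237 K/W
Q = ΔT / R_total = 20 / 0.2237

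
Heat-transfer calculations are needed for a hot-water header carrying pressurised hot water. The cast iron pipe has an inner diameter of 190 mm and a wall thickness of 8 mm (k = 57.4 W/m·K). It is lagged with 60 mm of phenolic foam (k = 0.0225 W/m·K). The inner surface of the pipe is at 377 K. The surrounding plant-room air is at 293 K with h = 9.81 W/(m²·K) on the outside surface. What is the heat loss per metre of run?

q′ ≈ 25.1 W/m

Radial resistances (cylindrical: R_cond = ln(r_o/r_i)/(2πkL), R_conv = 1/(h·2πrL)):
R_cast iron pipe wall = ln(103/95)/(2π×57.4×1) = 2.242×10^-4 K/W
R_phenolic foam = ln(163/103)/(2π×0.0225×1) = 3.247 K/W
R_outer film = 1/(h_o·2πr_oL) = 1/(9.81×2π×0.163×1) = 0.09953 K/W
R_total = 3.347 K/W
Q = ΔT/R_total = 84/3.347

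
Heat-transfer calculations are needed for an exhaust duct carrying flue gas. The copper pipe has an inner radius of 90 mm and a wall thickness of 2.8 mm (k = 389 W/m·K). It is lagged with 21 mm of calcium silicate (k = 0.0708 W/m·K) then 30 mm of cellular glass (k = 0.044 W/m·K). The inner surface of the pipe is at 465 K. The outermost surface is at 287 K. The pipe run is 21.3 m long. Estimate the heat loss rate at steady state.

Treating each annulus and film as a series resistance:
R_copper pipe wall = ln(92.8/90)/(2π×389×21.3) = 5.885×10^-7 K/W
R_calcium silicate = ln(113.8/92.8)/(2π×0.0708×21.3) = 0.02153 K/W
R_cellular glass = ln(143.8/113.8)/(2π×0.044×21.3) = 0.03973 K/W
R_total = 0.06126 K/W
Q = ΔT/R_total = 178/0.06126

Q ≈ 2910 W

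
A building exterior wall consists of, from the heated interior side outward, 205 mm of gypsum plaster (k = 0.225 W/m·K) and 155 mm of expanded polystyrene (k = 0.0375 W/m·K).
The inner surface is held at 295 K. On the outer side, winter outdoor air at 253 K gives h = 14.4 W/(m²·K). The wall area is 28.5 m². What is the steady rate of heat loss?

Q ≈ 234 W

Series thermal resistances:
R_gypsum plaster = L/(kA) = 0.205/(0.225×28.5) = 0.03197 K/W
R_expanded polystyrene = L/(kA) = 0.155/(0.0375×28.5) = 0.145 K/W
R_outer film = 1/(h_o·A) = 1/(14.4×28.5) = 0.002437 K/W
R_total = 0.1794 K/W
Q = ΔT / R_total = 42 / 0.1794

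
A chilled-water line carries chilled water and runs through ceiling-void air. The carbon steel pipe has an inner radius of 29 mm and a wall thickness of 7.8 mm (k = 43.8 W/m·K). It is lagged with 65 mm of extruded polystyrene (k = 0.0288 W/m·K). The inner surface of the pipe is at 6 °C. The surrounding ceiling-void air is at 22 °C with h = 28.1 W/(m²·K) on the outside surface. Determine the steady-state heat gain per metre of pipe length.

q′ ≈ 2.82 W/m

Per-layer cylindrical resistances, series-summed:
R_carbon steel pipe wall = ln(36.8/29)/(2π×43.8×1) = 8.655×10^-4 K/W
R_extruded polystyrene = ln(101.8/36.8)/(2π×0.0288×1) = 5.623 K/W
R_outer film = 1/(h_o·2πr_oL) = 1/(28.1×2π×0.1018×1) = 0.05564 K/W
R_total = 5.679 K/W
Q = ΔT/R_total = 16/5.679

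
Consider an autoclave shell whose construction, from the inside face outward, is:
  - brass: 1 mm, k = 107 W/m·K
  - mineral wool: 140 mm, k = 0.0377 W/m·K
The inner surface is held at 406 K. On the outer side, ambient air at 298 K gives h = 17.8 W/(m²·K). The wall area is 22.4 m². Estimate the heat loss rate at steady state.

Series thermal resistances:
R_brass = L/(kA) = 0.001/(107×22.4) = 4.172×10^-7 K/W
R_mineral wool = L/(kA) = 0.14/(0.0377×22.4) = 0.1658 K/W
R_outer film = 1/(h_o·A) = 1/(17.8×22.4) = 0.002508 K/W
R_total = 0.1683 K/W
Q = ΔT / R_total = 108 / 0.1683

Q ≈ 642 W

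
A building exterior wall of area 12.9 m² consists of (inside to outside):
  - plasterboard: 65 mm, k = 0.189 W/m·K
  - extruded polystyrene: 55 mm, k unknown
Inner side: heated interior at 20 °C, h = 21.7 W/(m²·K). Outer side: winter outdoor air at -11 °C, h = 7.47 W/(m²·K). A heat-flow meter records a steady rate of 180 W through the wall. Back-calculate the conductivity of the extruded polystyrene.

k ≈ 0.0324 W/(m·K)

Model the wall as resistances in series:
R_inner film = 1/(h_i·A) = 1/(21.7×12.9) = 0.003572 K/W
R_plasterboard = L/(kA) = 0.065/(0.189×12.9) = 0.02666 K/W
R_outer film = 1/(h_o·A) = 1/(7.47×12.9) = 0.01038 K/W
Sum of known resistances R_other = 0.04061 K/W
Total R = ΔT/Q = 31/180 = 0.1722 K/W
R_extruded polystyrene = R_total − R_other = 0.1316 K/W
k = L/(R·A) = 0.055/(0.1316×12.9)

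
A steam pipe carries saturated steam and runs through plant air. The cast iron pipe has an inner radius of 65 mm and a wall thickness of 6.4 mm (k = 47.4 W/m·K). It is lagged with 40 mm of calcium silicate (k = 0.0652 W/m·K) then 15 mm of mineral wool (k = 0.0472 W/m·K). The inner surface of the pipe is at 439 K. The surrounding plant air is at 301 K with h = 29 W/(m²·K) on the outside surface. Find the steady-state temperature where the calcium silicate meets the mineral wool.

T ≈ 343 K

Cylindrical conduction, so R = ln(r₂/r₁)/(2πkL) per layer, in series:
R_cast iron pipe wall = ln(71.4/65)/(2π×47.4×1) = 3.153×10^-4 K/W
R_calcium silicate = ln(111.4/71.4)/(2π×0.0652×1) = 1.086 K/W
R_mineral wool = ln(126.4/111.4)/(2π×0.0472×1) = 0.426 K/W
R_outer film = 1/(h_o·2πr_oL) = 1/(29×2π×0.1264×1) = 0.04342 K/W
R_total = 1.556 K/W
Q = ΔT/R_total = 138/1.556
Q = 88.7 W/m
T_interface = T_inner − Q·ΣR(inner→interface) = 439 − 88.7×1.086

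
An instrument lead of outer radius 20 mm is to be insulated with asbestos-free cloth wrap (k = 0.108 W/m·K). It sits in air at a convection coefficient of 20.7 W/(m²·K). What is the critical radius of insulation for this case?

For a cylinder r_cr = k/h = 0.108/20.7
r_cr = 5.22 mm; since the bare radius (20 mm) is above r_cr, any added insulation will reduce heat loss.

r_cr ≈ 5.22 mm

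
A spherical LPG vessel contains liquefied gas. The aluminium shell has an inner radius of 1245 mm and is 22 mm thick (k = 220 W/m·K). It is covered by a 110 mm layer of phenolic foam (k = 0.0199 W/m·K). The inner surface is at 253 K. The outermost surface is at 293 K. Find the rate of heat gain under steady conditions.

Each spherical layer contributes R = (1/r_i − 1/r_o)/(4πk):
R_aluminium shell = (1/1.245 − 1/1.267)/(4π×220) = 5.045×10^-6 K/W
R_phenolic foam = (1/1.267 − 1/1.377)/(4π×0.0199) = 0.2521 K/W
R_total = 0.2521 K/W
Q = ΔT/R_total = 40/0.2521

Q ≈ 159 W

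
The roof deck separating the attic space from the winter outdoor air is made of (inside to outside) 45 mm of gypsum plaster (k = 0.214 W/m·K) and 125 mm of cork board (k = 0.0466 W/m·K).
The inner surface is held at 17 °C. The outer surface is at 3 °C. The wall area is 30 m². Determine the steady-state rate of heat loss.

Q ≈ 145 W

Series thermal resistances:
R_gypsum plaster = L/(kA) = 0.045/(0.214×30) = 0.007009 K/W
R_cork board = L/(kA) = 0.125/(0.0466×30) = 0.08941 K/W
R_total = 0.09642 K/W
Q = ΔT / R_total = 14 / 0.09642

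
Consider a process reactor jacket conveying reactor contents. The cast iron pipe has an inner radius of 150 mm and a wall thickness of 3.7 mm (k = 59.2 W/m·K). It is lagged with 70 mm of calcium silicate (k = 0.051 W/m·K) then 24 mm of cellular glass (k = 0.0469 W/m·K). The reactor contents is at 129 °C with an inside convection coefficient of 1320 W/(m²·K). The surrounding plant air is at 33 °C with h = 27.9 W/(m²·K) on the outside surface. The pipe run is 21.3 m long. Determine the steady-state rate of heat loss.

For a radial system each layer contributes R = ln(r_out/r_in)/(2πkL); films add R = 1/(hA).
R_inner film = 1/(h_i·2πr₁L) = 1/(1320×2π×0.15×21.3) = 3.774×10^-5 K/W
R_cast iron pipe wall = ln(153.7/150)/(2π×59.2×21.3) = 3.076×10^-6 K/W
R_calcium silicate = ln(223.7/153.7)/(2π×0.051×21.3) = 0.05499 K/W
R_cellular glass = ln(247.7/223.7)/(2π×0.0469×21.3) = 0.01624 K/W
R_outer film = 1/(h_o·2πr_oL) = 1/(27.9×2π×0.2477×21.3) = 0.001081 K/W
R_total = 0.07234 K/W
Q = ΔT/R_total = 96/0.07234

Q ≈ 1330 W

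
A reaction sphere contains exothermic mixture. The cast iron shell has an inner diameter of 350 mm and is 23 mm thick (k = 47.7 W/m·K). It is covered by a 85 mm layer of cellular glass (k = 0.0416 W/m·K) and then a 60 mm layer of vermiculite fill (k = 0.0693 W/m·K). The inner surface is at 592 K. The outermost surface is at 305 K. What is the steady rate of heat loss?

Q ≈ 79.4 W

Spherical conduction: R = (1/r_in − 1/r_out)/(4πk) per layer; series-sum.
R_cast iron shell = (1/0.175 − 1/0.198)/(4π×47.7) = 0.001107 K/W
R_cellular glass = (1/0.198 − 1/0.283)/(4π×0.0416) = 2.902 K/W
R_vermiculite fill = (1/0.283 − 1/0.343)/(4π×0.0693) = 0.7098 K/W
R_total = 3.613 K/W
Q = ΔT/R_total = 287/3.613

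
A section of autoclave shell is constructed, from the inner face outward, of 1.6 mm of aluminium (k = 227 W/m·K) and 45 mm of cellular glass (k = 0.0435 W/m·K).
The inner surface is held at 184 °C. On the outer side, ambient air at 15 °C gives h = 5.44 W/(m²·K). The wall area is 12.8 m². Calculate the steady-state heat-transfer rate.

Q ≈ 1780 W

Treating each layer as a thermal resistance in series:
R_aluminium = L/(kA) = 0.0016/(227×12.8) = 5.507×10^-7 K/W
R_cellular glass = L/(kA) = 0.045/(0.0435×12.8) = 0.08082 K/W
R_outer film = 1/(h_o·A) = 1/(5.44×12.8) = 0.01436 K/W
R_total = 0.09518 K/W
Q = ΔT / R_total = 169 / 0.09518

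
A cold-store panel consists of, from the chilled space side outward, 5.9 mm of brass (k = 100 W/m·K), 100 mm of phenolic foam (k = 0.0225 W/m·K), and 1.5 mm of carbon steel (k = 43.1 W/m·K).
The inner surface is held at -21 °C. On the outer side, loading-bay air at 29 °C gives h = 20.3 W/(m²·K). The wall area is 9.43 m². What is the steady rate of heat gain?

Q ≈ 105 W

Model the wall as resistances in series:
R_brass = L/(kA) = 0.0059/(100×9.43) = 6.257×10^-6 K/W
R_phenolic foam = L/(kA) = 0.1/(0.0225×9.43) = 0.4713 K/W
R_carbon steel = L/(kA) = 0.0015/(43.1×9.43) = 3.691×10^-6 K/W
R_outer film = 1/(h_o·A) = 1/(20.3×9.43) = 0.005224 K/W
R_total = 0.4765 K/W
Q = ΔT / R_total = 50 / 0.4765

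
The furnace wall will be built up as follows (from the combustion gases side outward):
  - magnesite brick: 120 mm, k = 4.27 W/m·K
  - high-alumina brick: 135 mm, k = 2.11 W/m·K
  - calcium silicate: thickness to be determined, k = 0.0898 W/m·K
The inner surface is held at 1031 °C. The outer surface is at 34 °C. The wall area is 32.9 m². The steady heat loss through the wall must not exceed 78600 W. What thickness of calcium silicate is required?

L ≈ 29.2 mm

Treating each layer as a thermal resistance in series:
R_magnesite brick = L/(kA) = 0.12/(4.27×32.9) = 8.542×10^-4 K/W
R_high-alumina brick = L/(kA) = 0.135/(2.11×32.9) = 0.001945 K/W
Sum of the known resistances R_other = 0.002799 K/W
Required total resistance R_tot = ΔT/Q_allow = 997/78600 = 0.01268 K/W
R_calcium silicate = R_tot − R_other = 0.009886 K/W
L = R·k·A = 0.009886×0.0898×32.9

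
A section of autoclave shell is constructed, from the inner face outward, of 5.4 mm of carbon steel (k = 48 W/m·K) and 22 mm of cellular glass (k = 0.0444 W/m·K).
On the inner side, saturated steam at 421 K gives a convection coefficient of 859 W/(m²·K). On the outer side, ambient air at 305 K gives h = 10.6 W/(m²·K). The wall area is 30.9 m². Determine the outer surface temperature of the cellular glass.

T ≈ 324 K

Using the resistance-network approach (series):
R_inner film = 1/(h_i·A) = 1/(859×30.9) = 3.767×10^-5 K/W
R_carbon steel = L/(kA) = 0.0054/(48×30.9) = 3.641×10^-6 K/W
R_cellular glass = L/(kA) = 0.022/(0.0444×30.9) = 0.01604 K/W
R_outer film = 1/(h_o·A) = 1/(10.6×30.9) = 0.003053 K/W
R_total = 0.01913 K/W;  Q = ΔT/R_total = 116/0.01913 = 6064 W
T_interface = T_inner − Q·ΣR(inner→interface) = 421 − 6060×0.01608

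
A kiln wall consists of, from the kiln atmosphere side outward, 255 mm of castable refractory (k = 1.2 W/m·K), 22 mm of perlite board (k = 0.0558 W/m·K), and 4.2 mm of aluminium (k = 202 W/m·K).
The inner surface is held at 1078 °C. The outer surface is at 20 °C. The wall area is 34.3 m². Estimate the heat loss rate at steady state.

Model the wall as resistances in series:
R_castable refractory = L/(kA) = 0.255/(1.2×34.3) = 0.006195 K/W
R_perlite board = L/(kA) = 0.022/(0.0558×34.3) = 0.01149 K/W
R_aluminium = L/(kA) = 0.0042/(202×34.3) = 6.062×10^-7 K/W
R_total = 0.01769 K/W
Q = ΔT / R_total = 1058 / 0.01769

Q ≈ 59800 W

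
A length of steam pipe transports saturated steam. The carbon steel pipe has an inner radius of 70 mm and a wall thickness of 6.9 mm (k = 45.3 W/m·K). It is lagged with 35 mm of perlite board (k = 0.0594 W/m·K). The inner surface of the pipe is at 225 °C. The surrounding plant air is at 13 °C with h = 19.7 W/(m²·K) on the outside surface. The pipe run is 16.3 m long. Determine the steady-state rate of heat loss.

Q ≈ 3210 W

Per-layer cylindrical resistances, series-summed:
R_carbon steel pipe wall = ln(76.9/70)/(2π×45.3×16.3) = 2.026×10^-5 K/W
R_perlite board = ln(111.9/76.9)/(2π×0.0594×16.3) = 0.06166 K/W
R_outer film = 1/(h_o·2πr_oL) = 1/(19.7×2π×0.1119×16.3) = 0.004429 K/W
R_total = 0.06611 K/W
Q = ΔT/R_total = 212/0.06611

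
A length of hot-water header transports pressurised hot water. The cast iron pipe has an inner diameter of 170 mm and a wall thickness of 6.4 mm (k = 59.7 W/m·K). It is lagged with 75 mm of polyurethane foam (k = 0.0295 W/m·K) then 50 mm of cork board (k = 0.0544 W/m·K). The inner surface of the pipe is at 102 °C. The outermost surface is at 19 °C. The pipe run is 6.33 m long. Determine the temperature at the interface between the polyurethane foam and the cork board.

T ≈ 34.9 °C

Treating each annulus and film as a series resistance:
R_cast iron pipe wall = ln(91.4/85)/(2π×59.7×6.33) = 3.057×10^-5 K/W
R_polyurethane foam = ln(166.4/91.4)/(2π×0.0295×6.33) = 0.5107 K/W
R_cork board = ln(216.4/166.4)/(2π×0.0544×6.33) = 0.1214 K/W
R_total = 0.6321 K/W
Q = ΔT/R_total = 83/0.6321
Q = 131 W
T_interface = T_inner − Q·ΣR(inner→interface) = 102 − 131×0.5107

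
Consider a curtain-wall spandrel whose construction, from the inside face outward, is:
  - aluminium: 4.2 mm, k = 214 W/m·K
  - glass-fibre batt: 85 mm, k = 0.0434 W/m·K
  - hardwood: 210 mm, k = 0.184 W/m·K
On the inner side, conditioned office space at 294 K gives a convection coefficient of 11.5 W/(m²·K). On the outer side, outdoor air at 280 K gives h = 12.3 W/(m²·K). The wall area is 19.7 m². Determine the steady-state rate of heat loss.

Q ≈ 84.4 W

Model the wall as resistances in series:
R_inner film = 1/(h_i·A) = 1/(11.5×19.7) = 0.004414 K/W
R_aluminium = L/(kA) = 0.0042/(214×19.7) = 9.963×10^-7 K/W
R_glass-fibre batt = L/(kA) = 0.085/(0.0434×19.7) = 0.09942 K/W
R_hardwood = L/(kA) = 0.21/(0.184×19.7) = 0.05793 K/W
R_outer film = 1/(h_o·A) = 1/(12.3×19.7) = 0.004127 K/W
R_total = 0.1659 K/W
Q = ΔT / R_total = 14 / 0.1659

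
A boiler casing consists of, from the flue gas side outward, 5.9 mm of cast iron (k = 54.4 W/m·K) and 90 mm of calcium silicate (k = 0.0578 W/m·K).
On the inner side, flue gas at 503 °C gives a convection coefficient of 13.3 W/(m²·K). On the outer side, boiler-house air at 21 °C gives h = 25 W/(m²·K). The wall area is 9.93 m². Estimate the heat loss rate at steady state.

Model the wall as resistances in series:
R_inner film = 1/(h_i·A) = 1/(13.3×9.93) = 0.007572 K/W
R_cast iron = L/(kA) = 0.0059/(54.4×9.93) = 1.092×10^-5 K/W
R_calcium silicate = L/(kA) = 0.09/(0.0578×9.93) = 0.1568 K/W
R_outer film = 1/(h_o·A) = 1/(25×9.93) = 0.004028 K/W
R_total = 0.1684 K/W
Q = ΔT / R_total = 482 / 0.1684

Q ≈ 2860 W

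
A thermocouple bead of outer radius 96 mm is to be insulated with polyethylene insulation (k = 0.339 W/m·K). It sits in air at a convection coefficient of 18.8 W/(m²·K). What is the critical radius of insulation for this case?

r_cr ≈ 36.1 mm

For a sphere r_cr = 2k/h = 2×0.339/18.8
r_cr = 36.1 mm; since the bare radius (96 mm) is above r_cr, any added insulation will reduce heat loss.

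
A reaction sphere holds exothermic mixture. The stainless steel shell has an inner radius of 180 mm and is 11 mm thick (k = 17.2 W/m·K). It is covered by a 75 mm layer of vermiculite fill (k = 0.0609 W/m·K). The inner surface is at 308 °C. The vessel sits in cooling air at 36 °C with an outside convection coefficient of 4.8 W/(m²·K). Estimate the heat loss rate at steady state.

Q ≈ 126 W

Spherical conduction: R = (1/r_in − 1/r_out)/(4πk) per layer; series-sum.
R_stainless steel shell = (1/0.18 − 1/0.191)/(4π×17.2) = 0.00148 K/W
R_vermiculite fill = (1/0.191 − 1/0.266)/(4π×0.0609) = 1.929 K/W
R_outer film = 1/(h·4πr_o²) = 1/(4.8×4π×0.266²) = 0.2343 K/W
R_total = 2.165 K/W
Q = ΔT/R_total = 272/2.165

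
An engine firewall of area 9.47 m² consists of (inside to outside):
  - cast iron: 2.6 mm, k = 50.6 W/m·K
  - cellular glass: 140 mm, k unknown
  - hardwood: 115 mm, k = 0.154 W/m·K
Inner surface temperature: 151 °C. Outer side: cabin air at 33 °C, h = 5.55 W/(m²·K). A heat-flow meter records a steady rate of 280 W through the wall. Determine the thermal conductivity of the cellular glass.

Treating each layer as a thermal resistance in series:
R_cast iron = L/(kA) = 0.0026/(50.6×9.47) = 5.426×10^-6 K/W
R_hardwood = L/(kA) = 0.115/(0.154×9.47) = 0.07885 K/W
R_outer film = 1/(h_o·A) = 1/(5.55×9.47) = 0.01903 K/W
Sum of known resistances R_other = 0.09789 K/W
Total R = ΔT/Q = 118/280 = 0.4214 K/W
R_cellular glass = R_total − R_other = 0.3235 K/W
k = L/(R·A) = 0.14/(0.3235×9.47)

k ≈ 0.0457 W/(m·K)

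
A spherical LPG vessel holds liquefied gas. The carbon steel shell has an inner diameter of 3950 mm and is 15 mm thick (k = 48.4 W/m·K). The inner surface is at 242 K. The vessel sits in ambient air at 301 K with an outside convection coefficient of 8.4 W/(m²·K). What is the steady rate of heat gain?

Q ≈ 24600 W

For a spherical shell R = (1/r₁ − 1/r₂)/(4πk); film R = 1/(h·4πr²). In series:
R_carbon steel shell = (1/1.975 − 1/1.99)/(4π×48.4) = 6.275×10^-6 K/W
R_outer film = 1/(h·4πr_o²) = 1/(8.4×4π×1.99²) = 0.002392 K/W
R_total = 0.002399 K/W
Q = ΔT/R_total = 59/0.002399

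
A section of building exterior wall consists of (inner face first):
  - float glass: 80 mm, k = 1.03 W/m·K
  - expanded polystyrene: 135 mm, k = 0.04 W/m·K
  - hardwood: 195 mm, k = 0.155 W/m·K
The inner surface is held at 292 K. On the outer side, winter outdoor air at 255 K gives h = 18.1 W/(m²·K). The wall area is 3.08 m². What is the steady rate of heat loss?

Q ≈ 23.9 W

Model the wall as resistances in series:
R_float glass = L/(kA) = 0.08/(1.03×3.08) = 0.02522 K/W
R_expanded polystyrene = L/(kA) = 0.135/(0.04×3.08) = 1.096 K/W
R_hardwood = L/(kA) = 0.195/(0.155×3.08) = 0.4085 K/W
R_outer film = 1/(h_o·A) = 1/(18.1×3.08) = 0.01794 K/W
R_total = 1.547 K/W
Q = ΔT / R_total = 37 / 1.547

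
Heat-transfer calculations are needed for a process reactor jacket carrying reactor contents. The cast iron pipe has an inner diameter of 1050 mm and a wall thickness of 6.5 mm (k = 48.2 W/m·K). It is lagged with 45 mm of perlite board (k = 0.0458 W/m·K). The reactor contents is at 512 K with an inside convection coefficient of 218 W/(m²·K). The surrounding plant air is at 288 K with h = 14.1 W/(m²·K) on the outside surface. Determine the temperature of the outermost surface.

Treating each annulus and film as a series resistance:
R_inner film = 1/(h_i·2πr₁L) = 1/(218×2π×0.525×1) = 0.001391 K/W
R_cast iron pipe wall = ln(531.5/525)/(2π×48.2×1) = 4.063×10^-5 K/W
R_perlite board = ln(576.5/531.5)/(2π×0.0458×1) = 0.2824 K/W
R_outer film = 1/(h_o·2πr_oL) = 1/(14.1×2π×0.5765×1) = 0.01958 K/W
R_total = 0.3034 K/W
Q = ΔT/R_total = 224/0.3034
Q = 738 W/m
T_interface = T_inner − Q·ΣR(inner→interface) = 512 − 738×0.2839

T ≈ 302 K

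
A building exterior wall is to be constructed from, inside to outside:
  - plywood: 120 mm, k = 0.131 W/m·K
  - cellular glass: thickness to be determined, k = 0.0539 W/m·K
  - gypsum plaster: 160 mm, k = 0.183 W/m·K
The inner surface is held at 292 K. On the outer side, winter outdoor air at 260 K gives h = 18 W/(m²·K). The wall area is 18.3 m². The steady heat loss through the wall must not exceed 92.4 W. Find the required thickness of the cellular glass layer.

L ≈ 242 mm

Treating each layer as a thermal resistance in series:
R_plywood = L/(kA) = 0.12/(0.131×18.3) = 0.05006 K/W
R_gypsum plaster = L/(kA) = 0.16/(0.183×18.3) = 0.04778 K/W
R_outer film = 1/(h_o·A) = 1/(18×18.3) = 0.003036 K/W
Sum of the known resistances R_other = 0.1009 K/W
Required total resistance R_tot = ΔT/Q_allow = 32/92.4 = 0.3463 K/W
R_cellular glass = R_tot − R_other = 0.2455 K/W
L = R·k·A = 0.2455×0.0539×18.3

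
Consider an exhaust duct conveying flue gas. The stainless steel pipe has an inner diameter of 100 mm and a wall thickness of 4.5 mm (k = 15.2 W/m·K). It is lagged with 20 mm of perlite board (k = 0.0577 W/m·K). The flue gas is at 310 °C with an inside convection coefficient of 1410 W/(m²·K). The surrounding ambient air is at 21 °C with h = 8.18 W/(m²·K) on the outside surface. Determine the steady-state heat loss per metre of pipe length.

q′ ≈ 257 W/m

Cylindrical conduction, so R = ln(r₂/r₁)/(2πkL) per layer, in series:
R_inner film = 1/(h_i·2πr₁L) = 1/(1410×2π×0.05×1) = 0.002258 K/W
R_stainless steel pipe wall = ln(54.5/50)/(2π×15.2×1) = 9.023×10^-4 K/W
R_perlite board = ln(74.5/54.5)/(2π×0.0577×1) = 0.8622 K/W
R_outer film = 1/(h_o·2πr_oL) = 1/(8.18×2π×0.0745×1) = 0.2612 K/W
R_total = 1.127 K/W
Q = ΔT/R_total = 289/1.127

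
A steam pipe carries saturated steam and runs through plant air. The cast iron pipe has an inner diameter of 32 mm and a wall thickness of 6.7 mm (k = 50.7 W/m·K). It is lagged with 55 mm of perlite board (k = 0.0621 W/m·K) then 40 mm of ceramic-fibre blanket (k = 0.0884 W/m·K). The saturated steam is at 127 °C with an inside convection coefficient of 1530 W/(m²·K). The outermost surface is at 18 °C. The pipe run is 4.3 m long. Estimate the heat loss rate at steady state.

For a radial system each layer contributes R = ln(r_out/r_in)/(2πkL); films add R = 1/(hA).
R_inner film = 1/(h_i·2πr₁L) = 1/(1530×2π×0.016×4.3) = 0.001512 K/W
R_cast iron pipe wall = ln(22.7/16)/(2π×50.7×4.3) = 2.553×10^-4 K/W
R_perlite board = ln(77.7/22.7)/(2π×0.0621×4.3) = 0.7334 K/W
R_ceramic-fibre blanket = ln(117.7/77.7)/(2π×0.0884×4.3) = 0.1739 K/W
R_total = 0.909 K/W
Q = ΔT/R_total = 109/0.909

Q ≈ 120 W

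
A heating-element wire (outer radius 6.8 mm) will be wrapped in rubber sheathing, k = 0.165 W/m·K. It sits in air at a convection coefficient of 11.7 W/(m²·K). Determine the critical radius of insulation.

r_cr ≈ 14.1 mm

For a cylinder r_cr = k/h = 0.165/11.7
r_cr = 14.1 mm; since the bare radius (6.8 mm) is below r_cr, adding a thin layer of insulation will *increase* heat loss.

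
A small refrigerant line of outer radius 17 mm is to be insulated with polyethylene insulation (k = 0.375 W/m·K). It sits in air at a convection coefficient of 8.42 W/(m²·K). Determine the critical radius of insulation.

For a cylinder r_cr = k/h = 0.375/8.42
r_cr = 44.5 mm; since the bare radius (17 mm) is below r_cr, adding a thin layer of insulation will *increase* heat loss.

r_cr ≈ 44.5 mm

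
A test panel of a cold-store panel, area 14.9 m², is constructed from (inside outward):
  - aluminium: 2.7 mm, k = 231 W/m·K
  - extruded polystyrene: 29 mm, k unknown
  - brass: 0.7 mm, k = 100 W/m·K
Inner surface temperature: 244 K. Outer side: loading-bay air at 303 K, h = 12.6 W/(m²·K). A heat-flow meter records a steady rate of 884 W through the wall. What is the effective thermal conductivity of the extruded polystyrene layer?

Using the resistance-network approach (series):
R_aluminium = L/(kA) = 0.0027/(231×14.9) = 7.845×10^-7 K/W
R_brass = L/(kA) = 0.0007/(100×14.9) = 4.698×10^-7 K/W
R_outer film = 1/(h_o·A) = 1/(12.6×14.9) = 0.005327 K/W
Sum of known resistances R_other = 0.005328 K/W
Total R = ΔT/Q = 59/884 = 0.06674 K/W
R_extruded polystyrene = R_total − R_other = 0.06141 K/W
k = L/(R·A) = 0.029/(0.06141×14.9)

k ≈ 0.0317 W/(m·K)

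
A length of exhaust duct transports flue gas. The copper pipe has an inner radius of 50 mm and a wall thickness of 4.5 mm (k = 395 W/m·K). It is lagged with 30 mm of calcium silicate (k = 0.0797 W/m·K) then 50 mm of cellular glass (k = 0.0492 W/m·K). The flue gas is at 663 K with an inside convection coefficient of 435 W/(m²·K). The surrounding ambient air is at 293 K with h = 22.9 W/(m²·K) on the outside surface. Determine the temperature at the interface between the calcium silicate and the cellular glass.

Per-layer cylindrical resistances, series-summed:
R_inner film = 1/(h_i·2πr₁L) = 1/(435×2π×0.05×1) = 0.007317 K/W
R_copper pipe wall = ln(54.5/50)/(2π×395×1) = 3.472×10^-5 K/W
R_calcium silicate = ln(84.5/54.5)/(2π×0.0797×1) = 0.8758 K/W
R_cellular glass = ln(134.5/84.5)/(2π×0.0492×1) = 1.504 K/W
R_outer film = 1/(h_o·2πr_oL) = 1/(22.9×2π×0.1345×1) = 0.05167 K/W
R_total = 2.438 K/W
Q = ΔT/R_total = 370/2.438
Q = 152 W/m
T_interface = T_inner − Q·ΣR(inner→interface) = 663 − 152×0.8831

T ≈ 529 K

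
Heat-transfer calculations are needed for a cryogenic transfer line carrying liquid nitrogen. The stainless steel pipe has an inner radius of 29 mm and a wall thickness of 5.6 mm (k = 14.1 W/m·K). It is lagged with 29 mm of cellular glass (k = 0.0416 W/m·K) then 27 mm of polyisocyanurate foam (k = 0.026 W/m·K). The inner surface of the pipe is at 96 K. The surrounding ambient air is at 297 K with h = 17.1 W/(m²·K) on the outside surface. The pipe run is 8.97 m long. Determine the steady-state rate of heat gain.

Q ≈ 392 W

Treating each annulus and film as a series resistance:
R_stainless steel pipe wall = ln(34.6/29)/(2π×14.1×8.97) = 2.222×10^-4 K/W
R_cellular glass = ln(63.6/34.6)/(2π×0.0416×8.97) = 0.2596 K/W
R_polyisocyanurate foam = ln(90.6/63.6)/(2π×0.026×8.97) = 0.2415 K/W
R_outer film = 1/(h_o·2πr_oL) = 1/(17.1×2π×0.0906×8.97) = 0.01145 K/W
R_total = 0.5128 K/W
Q = ΔT/R_total = 201/0.5128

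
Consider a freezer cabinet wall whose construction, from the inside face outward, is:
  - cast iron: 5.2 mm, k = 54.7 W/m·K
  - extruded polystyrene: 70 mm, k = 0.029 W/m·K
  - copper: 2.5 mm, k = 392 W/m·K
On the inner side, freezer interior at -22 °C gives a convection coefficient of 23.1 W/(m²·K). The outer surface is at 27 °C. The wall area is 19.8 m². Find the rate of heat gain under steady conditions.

Q ≈ 395 W

Thermal resistances in series:
R_inner film = 1/(h_i·A) = 1/(23.1×19.8) = 0.002186 K/W
R_cast iron = L/(kA) = 0.0052/(54.7×19.8) = 4.801×10^-6 K/W
R_extruded polystyrene = L/(kA) = 0.07/(0.029×19.8) = 0.1219 K/W
R_copper = L/(kA) = 0.0025/(392×19.8) = 3.221×10^-7 K/W
R_total = 0.1241 K/W
Q = ΔT / R_total = 49 / 0.1241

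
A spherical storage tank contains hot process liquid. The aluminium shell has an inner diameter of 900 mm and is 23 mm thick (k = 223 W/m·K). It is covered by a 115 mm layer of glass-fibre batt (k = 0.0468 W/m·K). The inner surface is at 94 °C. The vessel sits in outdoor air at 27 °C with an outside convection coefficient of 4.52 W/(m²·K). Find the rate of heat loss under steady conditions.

Q ≈ 88.9 W

Radial (spherical) resistances in series:
R_aluminium shell = (1/0.45 − 1/0.473)/(4π×223) = 3.856×10^-5 K/W
R_glass-fibre batt = (1/0.473 − 1/0.588)/(4π×0.0468) = 0.7031 K/W
R_outer film = 1/(h·4πr_o²) = 1/(4.52×4π×0.588²) = 0.05092 K/W
R_total = 0.754 K/W
Q = ΔT/R_total = 67/0.754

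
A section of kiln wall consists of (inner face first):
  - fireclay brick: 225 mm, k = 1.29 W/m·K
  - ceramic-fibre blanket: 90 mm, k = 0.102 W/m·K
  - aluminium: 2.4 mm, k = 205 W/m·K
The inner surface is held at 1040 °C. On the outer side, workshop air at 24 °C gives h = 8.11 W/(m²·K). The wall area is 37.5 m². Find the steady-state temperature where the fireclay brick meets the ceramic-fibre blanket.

Thermal resistances in series:
R_fireclay brick = L/(kA) = 0.225/(1.29×37.5) = 0.004651 K/W
R_ceramic-fibre blanket = L/(kA) = 0.09/(0.102×37.5) = 0.02353 K/W
R_aluminium = L/(kA) = 0.0024/(205×37.5) = 3.122×10^-7 K/W
R_outer film = 1/(h_o·A) = 1/(8.11×37.5) = 0.003288 K/W
R_total = 0.03147 K/W;  Q = ΔT/R_total = 1016/0.03147 = 32290 W
T_interface = T_inner − Q·ΣR(inner→interface) = 1040 − 32300×0.004651

T ≈ 890 °C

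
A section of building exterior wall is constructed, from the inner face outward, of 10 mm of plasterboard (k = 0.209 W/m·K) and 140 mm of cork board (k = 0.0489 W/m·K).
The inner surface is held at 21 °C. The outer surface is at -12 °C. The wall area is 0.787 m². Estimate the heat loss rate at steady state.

Q ≈ 8.92 W

Series thermal resistances:
R_plasterboard = L/(kA) = 0.01/(0.209×0.787) = 0.0608 K/W
R_cork board = L/(kA) = 0.14/(0.0489×0.787) = 3.638 K/W
R_total = 3.699 K/W
Q = ΔT / R_total = 33 / 3.699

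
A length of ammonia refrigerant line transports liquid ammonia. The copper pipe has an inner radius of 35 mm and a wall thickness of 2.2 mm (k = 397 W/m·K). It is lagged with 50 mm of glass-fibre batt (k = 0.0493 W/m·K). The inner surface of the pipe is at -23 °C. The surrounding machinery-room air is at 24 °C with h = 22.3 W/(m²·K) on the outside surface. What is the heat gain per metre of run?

q′ ≈ 16.6 W/m

Cylindrical conduction, so R = ln(r₂/r₁)/(2πkL) per layer, in series:
R_copper pipe wall = ln(37.2/35)/(2π×397×1) = 2.444×10^-5 K/W
R_glass-fibre batt = ln(87.2/37.2)/(2π×0.0493×1) = 2.75 K/W
R_outer film = 1/(h_o·2πr_oL) = 1/(22.3×2π×0.0872×1) = 0.08185 K/W
R_total = 2.832 K/W
Q = ΔT/R_total = 47/2.832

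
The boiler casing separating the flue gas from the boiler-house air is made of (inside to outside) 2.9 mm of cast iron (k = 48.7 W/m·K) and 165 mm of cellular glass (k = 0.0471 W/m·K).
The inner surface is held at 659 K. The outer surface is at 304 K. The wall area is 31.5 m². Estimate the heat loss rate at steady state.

Using the resistance-network approach (series):
R_cast iron = L/(kA) = 0.0029/(48.7×31.5) = 1.89×10^-6 K/W
R_cellular glass = L/(kA) = 0.165/(0.0471×31.5) = 0.1112 K/W
R_total = 0.1112 K/W
Q = ΔT / R_total = 355 / 0.1112

Q ≈ 3190 W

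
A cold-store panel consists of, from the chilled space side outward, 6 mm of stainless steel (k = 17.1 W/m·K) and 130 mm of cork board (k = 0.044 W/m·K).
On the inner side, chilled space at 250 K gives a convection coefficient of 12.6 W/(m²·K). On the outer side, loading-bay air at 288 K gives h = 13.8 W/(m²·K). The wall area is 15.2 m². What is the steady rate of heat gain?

Q ≈ 186 W

Using the resistance-network approach (series):
R_inner film = 1/(h_i·A) = 1/(12.6×15.2) = 0.005221 K/W
R_stainless steel = L/(kA) = 0.006/(17.1×15.2) = 2.308×10^-5 K/W
R_cork board = L/(kA) = 0.13/(0.044×15.2) = 0.1944 K/W
R_outer film = 1/(h_o·A) = 1/(13.8×15.2) = 0.004767 K/W
R_total = 0.2044 K/W
Q = ΔT / R_total = 38 / 0.2044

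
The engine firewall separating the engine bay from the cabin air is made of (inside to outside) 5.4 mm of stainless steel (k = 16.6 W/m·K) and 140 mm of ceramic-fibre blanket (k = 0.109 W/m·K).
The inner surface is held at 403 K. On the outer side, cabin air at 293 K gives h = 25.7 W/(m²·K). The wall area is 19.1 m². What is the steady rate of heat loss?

Q ≈ 1590 W

Thermal resistances in series:
R_stainless steel = L/(kA) = 0.0054/(16.6×19.1) = 1.703×10^-5 K/W
R_ceramic-fibre blanket = L/(kA) = 0.14/(0.109×19.1) = 0.06725 K/W
R_outer film = 1/(h_o·A) = 1/(25.7×19.1) = 0.002037 K/W
R_total = 0.0693 K/W
Q = ΔT / R_total = 110 / 0.0693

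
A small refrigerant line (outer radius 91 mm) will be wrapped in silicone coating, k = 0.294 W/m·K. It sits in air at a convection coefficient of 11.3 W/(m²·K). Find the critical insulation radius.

For a cylinder r_cr = k/h = 0.294/11.3
r_cr = 26 mm; since the bare radius (91 mm) is above r_cr, any added insulation will reduce heat loss.

r_cr ≈ 26 mm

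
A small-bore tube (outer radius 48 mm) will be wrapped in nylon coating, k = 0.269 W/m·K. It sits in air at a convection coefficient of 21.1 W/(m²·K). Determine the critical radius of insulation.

For a cylinder r_cr = k/h = 0.269/21.1
r_cr = 12.7 mm; since the bare radius (48 mm) is above r_cr, any added insulation will reduce heat loss.

r_cr ≈ 12.7 mm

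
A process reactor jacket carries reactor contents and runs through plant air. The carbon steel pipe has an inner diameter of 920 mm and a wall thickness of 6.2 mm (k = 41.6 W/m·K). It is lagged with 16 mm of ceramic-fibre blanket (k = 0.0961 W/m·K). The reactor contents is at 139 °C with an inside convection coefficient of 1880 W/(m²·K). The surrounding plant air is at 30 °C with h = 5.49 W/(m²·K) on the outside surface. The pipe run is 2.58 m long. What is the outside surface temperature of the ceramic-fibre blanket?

Per-layer cylindrical resistances, series-summed:
R_inner film = 1/(h_i·2πr₁L) = 1/(1880×2π×0.46×2.58) = 7.133×10^-5 K/W
R_carbon steel pipe wall = ln(466.2/460)/(2π×41.6×2.58) = 1.985×10^-5 K/W
R_ceramic-fibre blanket = ln(482.2/466.2)/(2π×0.0961×2.58) = 0.02166 K/W
R_outer film = 1/(h_o·2πr_oL) = 1/(5.49×2π×0.4822×2.58) = 0.0233 K/W
R_total = 0.04505 K/W
Q = ΔT/R_total = 109/0.04505
Q = 2420 W
T_interface = T_inner − Q·ΣR(inner→interface) = 139 − 2420×0.02175

T ≈ 86.4 °C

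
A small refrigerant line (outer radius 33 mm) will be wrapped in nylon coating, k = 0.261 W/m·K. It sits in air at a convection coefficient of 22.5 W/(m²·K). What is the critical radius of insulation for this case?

r_cr ≈ 11.6 mm

For a cylinder r_cr = k/h = 0.261/22.5
r_cr = 11.6 mm; since the bare radius (33 mm) is above r_cr, any added insulation will reduce heat loss.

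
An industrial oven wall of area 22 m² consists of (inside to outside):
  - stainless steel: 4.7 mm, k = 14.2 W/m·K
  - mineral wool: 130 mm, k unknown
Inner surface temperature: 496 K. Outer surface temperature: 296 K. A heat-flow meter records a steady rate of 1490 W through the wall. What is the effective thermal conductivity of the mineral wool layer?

k ≈ 0.044 W/(m·K)

Series thermal resistances:
R_stainless steel = L/(kA) = 0.0047/(14.2×22) = 1.504×10^-5 K/W
Sum of known resistances R_other = 1.504×10^-5 K/W
Total R = ΔT/Q = 200/1490 = 0.1342 K/W
R_mineral wool = R_total − R_other = 0.1342 K/W
k = L/(R·A) = 0.13/(0.1342×22)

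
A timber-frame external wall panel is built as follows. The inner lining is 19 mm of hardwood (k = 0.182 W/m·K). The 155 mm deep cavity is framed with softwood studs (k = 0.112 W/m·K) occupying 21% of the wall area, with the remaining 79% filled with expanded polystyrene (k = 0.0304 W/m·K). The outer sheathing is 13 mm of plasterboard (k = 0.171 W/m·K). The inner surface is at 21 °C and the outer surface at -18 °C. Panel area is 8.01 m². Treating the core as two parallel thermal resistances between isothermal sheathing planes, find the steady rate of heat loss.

Q ≈ 90.8 W

Sheathing layers in series; stud and cavity paths in parallel between them.
R_inner = 0.019/(0.182×8.01) = 0.01303 K/W
R_stud  = 0.155/(0.112×0.21×8.01) = 0.8227 K/W
R_cav   = 0.155/(0.0304×0.79×8.01) = 0.8057 K/W
1/R_core = 1/R_stud + 1/R_cav → R_core = 0.4071 K/W
R_outer = 0.013/(0.171×8.01) = 0.009491 K/W
R_total = 0.4296 K/W
Q = ΔT/R_total = 39/0.4296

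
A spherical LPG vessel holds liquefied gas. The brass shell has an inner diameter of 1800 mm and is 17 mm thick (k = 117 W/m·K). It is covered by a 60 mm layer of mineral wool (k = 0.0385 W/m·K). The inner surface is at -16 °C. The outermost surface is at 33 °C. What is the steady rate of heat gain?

Q ≈ 354 W

For a spherical shell R = (1/r₁ − 1/r₂)/(4πk); film R = 1/(h·4πr²). In series:
R_brass shell = (1/0.9 − 1/0.917)/(4π×117) = 1.401×10^-5 K/W
R_mineral wool = (1/0.917 − 1/0.977)/(4π×0.0385) = 0.1384 K/W
R_total = 0.1384 K/W
Q = ΔT/R_total = 49/0.1384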